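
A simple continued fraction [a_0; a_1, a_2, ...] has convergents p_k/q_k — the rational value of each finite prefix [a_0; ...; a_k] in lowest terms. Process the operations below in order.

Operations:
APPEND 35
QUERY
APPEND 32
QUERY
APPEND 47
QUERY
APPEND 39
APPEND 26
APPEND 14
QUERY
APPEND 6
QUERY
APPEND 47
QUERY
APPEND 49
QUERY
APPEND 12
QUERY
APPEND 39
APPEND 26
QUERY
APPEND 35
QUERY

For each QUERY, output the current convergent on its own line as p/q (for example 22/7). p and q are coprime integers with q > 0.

APPEND 35: p_0 = 35·1 + 0 = 35, q_0 = 35·0 + 1 = 1 → 35/1
APPEND 32: p_1 = 32·35 + 1 = 1121, q_1 = 32·1 + 0 = 32 → 1121/32
APPEND 47: p_2 = 47·1121 + 35 = 52722, q_2 = 47·32 + 1 = 1505 → 52722/1505
APPEND 39: p_3 = 39·52722 + 1121 = 2057279, q_3 = 39·1505 + 32 = 58727 → 2057279/58727
APPEND 26: p_4 = 26·2057279 + 52722 = 53541976, q_4 = 26·58727 + 1505 = 1528407 → 53541976/1528407
APPEND 14: p_5 = 14·53541976 + 2057279 = 751644943, q_5 = 14·1528407 + 58727 = 21456425 → 751644943/21456425
APPEND 6: p_6 = 6·751644943 + 53541976 = 4563411634, q_6 = 6·21456425 + 1528407 = 130266957 → 4563411634/130266957
APPEND 47: p_7 = 47·4563411634 + 751644943 = 215231991741, q_7 = 47·130266957 + 21456425 = 6144003404 → 215231991741/6144003404
APPEND 49: p_8 = 49·215231991741 + 4563411634 = 10550931006943, q_8 = 49·6144003404 + 130266957 = 301186433753 → 10550931006943/301186433753
APPEND 12: p_9 = 12·10550931006943 + 215231991741 = 126826404075057, q_9 = 12·301186433753 + 6144003404 = 3620381208440 → 126826404075057/3620381208440
APPEND 39: p_10 = 39·126826404075057 + 10550931006943 = 4956780689934166, q_10 = 39·3620381208440 + 301186433753 = 141496053562913 → 4956780689934166/141496053562913
APPEND 26: p_11 = 26·4956780689934166 + 126826404075057 = 129003124342363373, q_11 = 26·141496053562913 + 3620381208440 = 3682517773844178 → 129003124342363373/3682517773844178
APPEND 35: p_12 = 35·129003124342363373 + 4956780689934166 = 4520066132672652221, q_12 = 35·3682517773844178 + 141496053562913 = 129029618138109143 → 4520066132672652221/129029618138109143

35/1
1121/32
52722/1505
751644943/21456425
4563411634/130266957
215231991741/6144003404
10550931006943/301186433753
126826404075057/3620381208440
129003124342363373/3682517773844178
4520066132672652221/129029618138109143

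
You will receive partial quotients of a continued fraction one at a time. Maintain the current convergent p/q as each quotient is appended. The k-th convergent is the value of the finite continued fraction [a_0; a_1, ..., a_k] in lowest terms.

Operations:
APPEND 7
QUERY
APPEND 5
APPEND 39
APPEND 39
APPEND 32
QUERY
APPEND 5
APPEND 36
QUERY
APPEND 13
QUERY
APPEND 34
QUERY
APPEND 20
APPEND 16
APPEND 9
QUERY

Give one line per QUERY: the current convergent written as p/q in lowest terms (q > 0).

7/1
1763491/244964
321174211/44613848
4184137263/581212493
142581841153/19805838610
415377275817212/57699460327975

APPEND 7: p_0 = 7·1 + 0 = 7, q_0 = 7·0 + 1 = 1 → 7/1
APPEND 5: p_1 = 5·7 + 1 = 36, q_1 = 5·1 + 0 = 5 → 36/5
APPEND 39: p_2 = 39·36 + 7 = 1411, q_2 = 39·5 + 1 = 196 → 1411/196
APPEND 39: p_3 = 39·1411 + 36 = 55065, q_3 = 39·196 + 5 = 7649 → 55065/7649
APPEND 32: p_4 = 32·55065 + 1411 = 1763491, q_4 = 32·7649 + 196 = 244964 → 1763491/244964
APPEND 5: p_5 = 5·1763491 + 55065 = 8872520, q_5 = 5·244964 + 7649 = 1232469 → 8872520/1232469
APPEND 36: p_6 = 36·8872520 + 1763491 = 321174211, q_6 = 36·1232469 + 244964 = 44613848 → 321174211/44613848
APPEND 13: p_7 = 13·321174211 + 8872520 = 4184137263, q_7 = 13·44613848 + 1232469 = 581212493 → 4184137263/581212493
APPEND 34: p_8 = 34·4184137263 + 321174211 = 142581841153, q_8 = 34·581212493 + 44613848 = 19805838610 → 142581841153/19805838610
APPEND 20: p_9 = 20·142581841153 + 4184137263 = 2855820960323, q_9 = 20·19805838610 + 581212493 = 396697984693 → 2855820960323/396697984693
APPEND 16: p_10 = 16·2855820960323 + 142581841153 = 45835717206321, q_10 = 16·396697984693 + 19805838610 = 6366973593698 → 45835717206321/6366973593698
APPEND 9: p_11 = 9·45835717206321 + 2855820960323 = 415377275817212, q_11 = 9·6366973593698 + 396697984693 = 57699460327975 → 415377275817212/57699460327975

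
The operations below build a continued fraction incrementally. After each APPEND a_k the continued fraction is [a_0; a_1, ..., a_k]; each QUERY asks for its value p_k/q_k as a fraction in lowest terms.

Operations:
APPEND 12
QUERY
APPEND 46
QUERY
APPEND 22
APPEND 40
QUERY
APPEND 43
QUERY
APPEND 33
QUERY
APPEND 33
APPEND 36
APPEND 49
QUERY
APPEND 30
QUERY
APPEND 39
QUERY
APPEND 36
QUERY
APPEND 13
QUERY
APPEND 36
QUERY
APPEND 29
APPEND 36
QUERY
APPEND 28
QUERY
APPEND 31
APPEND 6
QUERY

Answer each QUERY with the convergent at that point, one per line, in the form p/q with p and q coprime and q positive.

12/1
553/46
487673/40566
20982117/1745351
692897534/57637149
40428802283501/3362980508321
1213688679029168/100958008652427
47374287284421053/3940725317952974
1706688030918187076/141967069454959491
22234318689220853041/1849512628232426357
802142160842868896552/66724421685822308343
839038993553609947606316/69793603116300679567287
23516376176484210951829897/1956157744997936107252340
4402596578963869107677828635/366220259933311856133591302

APPEND 12: p_0 = 12·1 + 0 = 12, q_0 = 12·0 + 1 = 1 → 12/1
APPEND 46: p_1 = 46·12 + 1 = 553, q_1 = 46·1 + 0 = 46 → 553/46
APPEND 22: p_2 = 22·553 + 12 = 12178, q_2 = 22·46 + 1 = 1013 → 12178/1013
APPEND 40: p_3 = 40·12178 + 553 = 487673, q_3 = 40·1013 + 46 = 40566 → 487673/40566
APPEND 43: p_4 = 43·487673 + 12178 = 20982117, q_4 = 43·40566 + 1013 = 1745351 → 20982117/1745351
APPEND 33: p_5 = 33·20982117 + 487673 = 692897534, q_5 = 33·1745351 + 40566 = 57637149 → 692897534/57637149
APPEND 33: p_6 = 33·692897534 + 20982117 = 22886600739, q_6 = 33·57637149 + 1745351 = 1903771268 → 22886600739/1903771268
APPEND 36: p_7 = 36·22886600739 + 692897534 = 824610524138, q_7 = 36·1903771268 + 57637149 = 68593402797 → 824610524138/68593402797
APPEND 49: p_8 = 49·824610524138 + 22886600739 = 40428802283501, q_8 = 49·68593402797 + 1903771268 = 3362980508321 → 40428802283501/3362980508321
APPEND 30: p_9 = 30·40428802283501 + 824610524138 = 1213688679029168, q_9 = 30·3362980508321 + 68593402797 = 100958008652427 → 1213688679029168/100958008652427
APPEND 39: p_10 = 39·1213688679029168 + 40428802283501 = 47374287284421053, q_10 = 39·100958008652427 + 3362980508321 = 3940725317952974 → 47374287284421053/3940725317952974
APPEND 36: p_11 = 36·47374287284421053 + 1213688679029168 = 1706688030918187076, q_11 = 36·3940725317952974 + 100958008652427 = 141967069454959491 → 1706688030918187076/141967069454959491
APPEND 13: p_12 = 13·1706688030918187076 + 47374287284421053 = 22234318689220853041, q_12 = 13·141967069454959491 + 3940725317952974 = 1849512628232426357 → 22234318689220853041/1849512628232426357
APPEND 36: p_13 = 36·22234318689220853041 + 1706688030918187076 = 802142160842868896552, q_13 = 36·1849512628232426357 + 141967069454959491 = 66724421685822308343 → 802142160842868896552/66724421685822308343
APPEND 29: p_14 = 29·802142160842868896552 + 22234318689220853041 = 23284356983132418853049, q_14 = 29·66724421685822308343 + 1849512628232426357 = 1936857741517079368304 → 23284356983132418853049/1936857741517079368304
APPEND 36: p_15 = 36·23284356983132418853049 + 802142160842868896552 = 839038993553609947606316, q_15 = 36·1936857741517079368304 + 66724421685822308343 = 69793603116300679567287 → 839038993553609947606316/69793603116300679567287
APPEND 28: p_16 = 28·839038993553609947606316 + 23284356983132418853049 = 23516376176484210951829897, q_16 = 28·69793603116300679567287 + 1936857741517079368304 = 1956157744997936107252340 → 23516376176484210951829897/1956157744997936107252340
APPEND 31: p_17 = 31·23516376176484210951829897 + 839038993553609947606316 = 729846700464564149454333123, q_17 = 31·1956157744997936107252340 + 69793603116300679567287 = 60710683698052320004389827 → 729846700464564149454333123/60710683698052320004389827
APPEND 6: p_18 = 6·729846700464564149454333123 + 23516376176484210951829897 = 4402596578963869107677828635, q_18 = 6·60710683698052320004389827 + 1956157744997936107252340 = 366220259933311856133591302 → 4402596578963869107677828635/366220259933311856133591302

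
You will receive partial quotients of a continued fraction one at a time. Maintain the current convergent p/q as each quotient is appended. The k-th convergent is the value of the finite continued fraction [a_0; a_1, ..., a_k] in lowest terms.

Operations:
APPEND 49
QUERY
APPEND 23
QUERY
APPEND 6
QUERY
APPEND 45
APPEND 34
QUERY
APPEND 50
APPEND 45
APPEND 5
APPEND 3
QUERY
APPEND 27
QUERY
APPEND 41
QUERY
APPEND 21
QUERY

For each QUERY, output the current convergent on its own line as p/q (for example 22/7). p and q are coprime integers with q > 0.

49/1
1128/23
6817/139
10475179/213591
379067930353/7729271100
10353325601944/211106384783
424865417610057/8663091047203
8932527095413141/182136018376046

APPEND 49: p_0 = 49·1 + 0 = 49, q_0 = 49·0 + 1 = 1 → 49/1
APPEND 23: p_1 = 23·49 + 1 = 1128, q_1 = 23·1 + 0 = 23 → 1128/23
APPEND 6: p_2 = 6·1128 + 49 = 6817, q_2 = 6·23 + 1 = 139 → 6817/139
APPEND 45: p_3 = 45·6817 + 1128 = 307893, q_3 = 45·139 + 23 = 6278 → 307893/6278
APPEND 34: p_4 = 34·307893 + 6817 = 10475179, q_4 = 34·6278 + 139 = 213591 → 10475179/213591
APPEND 50: p_5 = 50·10475179 + 307893 = 524066843, q_5 = 50·213591 + 6278 = 10685828 → 524066843/10685828
APPEND 45: p_6 = 45·524066843 + 10475179 = 23593483114, q_6 = 45·10685828 + 213591 = 481075851 → 23593483114/481075851
APPEND 5: p_7 = 5·23593483114 + 524066843 = 118491482413, q_7 = 5·481075851 + 10685828 = 2416065083 → 118491482413/2416065083
APPEND 3: p_8 = 3·118491482413 + 23593483114 = 379067930353, q_8 = 3·2416065083 + 481075851 = 7729271100 → 379067930353/7729271100
APPEND 27: p_9 = 27·379067930353 + 118491482413 = 10353325601944, q_9 = 27·7729271100 + 2416065083 = 211106384783 → 10353325601944/211106384783
APPEND 41: p_10 = 41·10353325601944 + 379067930353 = 424865417610057, q_10 = 41·211106384783 + 7729271100 = 8663091047203 → 424865417610057/8663091047203
APPEND 21: p_11 = 21·424865417610057 + 10353325601944 = 8932527095413141, q_11 = 21·8663091047203 + 211106384783 = 182136018376046 → 8932527095413141/182136018376046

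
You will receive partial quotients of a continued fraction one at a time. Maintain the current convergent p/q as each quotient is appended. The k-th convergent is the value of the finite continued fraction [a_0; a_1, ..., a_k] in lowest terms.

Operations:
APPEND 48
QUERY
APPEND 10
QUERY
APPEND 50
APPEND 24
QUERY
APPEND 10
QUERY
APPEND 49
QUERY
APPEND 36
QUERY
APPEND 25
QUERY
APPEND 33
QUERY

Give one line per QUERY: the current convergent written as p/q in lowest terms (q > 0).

48/1
481/10
578833/12034
5812428/120841
285387805/5933243
10279773408/213717589
257279723005/5348872968
8500510632573/176726525533

APPEND 48: p_0 = 48·1 + 0 = 48, q_0 = 48·0 + 1 = 1 → 48/1
APPEND 10: p_1 = 10·48 + 1 = 481, q_1 = 10·1 + 0 = 10 → 481/10
APPEND 50: p_2 = 50·481 + 48 = 24098, q_2 = 50·10 + 1 = 501 → 24098/501
APPEND 24: p_3 = 24·24098 + 481 = 578833, q_3 = 24·501 + 10 = 12034 → 578833/12034
APPEND 10: p_4 = 10·578833 + 24098 = 5812428, q_4 = 10·12034 + 501 = 120841 → 5812428/120841
APPEND 49: p_5 = 49·5812428 + 578833 = 285387805, q_5 = 49·120841 + 12034 = 5933243 → 285387805/5933243
APPEND 36: p_6 = 36·285387805 + 5812428 = 10279773408, q_6 = 36·5933243 + 120841 = 213717589 → 10279773408/213717589
APPEND 25: p_7 = 25·10279773408 + 285387805 = 257279723005, q_7 = 25·213717589 + 5933243 = 5348872968 → 257279723005/5348872968
APPEND 33: p_8 = 33·257279723005 + 10279773408 = 8500510632573, q_8 = 33·5348872968 + 213717589 = 176726525533 → 8500510632573/176726525533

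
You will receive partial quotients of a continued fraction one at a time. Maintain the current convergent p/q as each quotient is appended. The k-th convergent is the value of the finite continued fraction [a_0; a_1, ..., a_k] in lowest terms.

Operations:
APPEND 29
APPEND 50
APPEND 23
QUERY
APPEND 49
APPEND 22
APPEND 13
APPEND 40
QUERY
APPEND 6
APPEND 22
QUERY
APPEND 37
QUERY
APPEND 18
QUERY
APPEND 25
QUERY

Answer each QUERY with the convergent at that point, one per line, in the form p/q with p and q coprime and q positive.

APPEND 29: p_0 = 29·1 + 0 = 29, q_0 = 29·0 + 1 = 1 → 29/1
APPEND 50: p_1 = 50·29 + 1 = 1451, q_1 = 50·1 + 0 = 50 → 1451/50
APPEND 23: p_2 = 23·1451 + 29 = 33402, q_2 = 23·50 + 1 = 1151 → 33402/1151
APPEND 49: p_3 = 49·33402 + 1451 = 1638149, q_3 = 49·1151 + 50 = 56449 → 1638149/56449
APPEND 22: p_4 = 22·1638149 + 33402 = 36072680, q_4 = 22·56449 + 1151 = 1243029 → 36072680/1243029
APPEND 13: p_5 = 13·36072680 + 1638149 = 470582989, q_5 = 13·1243029 + 56449 = 16215826 → 470582989/16215826
APPEND 40: p_6 = 40·470582989 + 36072680 = 18859392240, q_6 = 40·16215826 + 1243029 = 649876069 → 18859392240/649876069
APPEND 6: p_7 = 6·18859392240 + 470582989 = 113626936429, q_7 = 6·649876069 + 16215826 = 3915472240 → 113626936429/3915472240
APPEND 22: p_8 = 22·113626936429 + 18859392240 = 2518651993678, q_8 = 22·3915472240 + 649876069 = 86790265349 → 2518651993678/86790265349
APPEND 37: p_9 = 37·2518651993678 + 113626936429 = 93303750702515, q_9 = 37·86790265349 + 3915472240 = 3215155290153 → 93303750702515/3215155290153
APPEND 18: p_10 = 18·93303750702515 + 2518651993678 = 1681986164638948, q_10 = 18·3215155290153 + 86790265349 = 57959585488103 → 1681986164638948/57959585488103
APPEND 25: p_11 = 25·1681986164638948 + 93303750702515 = 42142957866676215, q_11 = 25·57959585488103 + 3215155290153 = 1452204792492728 → 42142957866676215/1452204792492728

33402/1151
18859392240/649876069
2518651993678/86790265349
93303750702515/3215155290153
1681986164638948/57959585488103
42142957866676215/1452204792492728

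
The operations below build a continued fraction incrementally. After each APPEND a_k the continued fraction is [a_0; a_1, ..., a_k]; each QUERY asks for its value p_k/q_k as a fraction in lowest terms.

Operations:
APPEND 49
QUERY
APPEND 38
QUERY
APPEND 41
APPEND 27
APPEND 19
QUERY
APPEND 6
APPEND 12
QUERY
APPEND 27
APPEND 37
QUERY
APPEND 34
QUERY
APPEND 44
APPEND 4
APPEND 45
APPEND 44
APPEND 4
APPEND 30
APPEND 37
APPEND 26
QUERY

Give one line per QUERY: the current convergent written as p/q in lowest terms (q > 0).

49/1
1863/38
39321445/802048
2895251809/59055076
2904057594289/59234689503
98816367998866/2015578784573
4088881336475941682902538/83401795080466629009291

APPEND 49: p_0 = 49·1 + 0 = 49, q_0 = 49·0 + 1 = 1 → 49/1
APPEND 38: p_1 = 38·49 + 1 = 1863, q_1 = 38·1 + 0 = 38 → 1863/38
APPEND 41: p_2 = 41·1863 + 49 = 76432, q_2 = 41·38 + 1 = 1559 → 76432/1559
APPEND 27: p_3 = 27·76432 + 1863 = 2065527, q_3 = 27·1559 + 38 = 42131 → 2065527/42131
APPEND 19: p_4 = 19·2065527 + 76432 = 39321445, q_4 = 19·42131 + 1559 = 802048 → 39321445/802048
APPEND 6: p_5 = 6·39321445 + 2065527 = 237994197, q_5 = 6·802048 + 42131 = 4854419 → 237994197/4854419
APPEND 12: p_6 = 12·237994197 + 39321445 = 2895251809, q_6 = 12·4854419 + 802048 = 59055076 → 2895251809/59055076
APPEND 27: p_7 = 27·2895251809 + 237994197 = 78409793040, q_7 = 27·59055076 + 4854419 = 1599341471 → 78409793040/1599341471
APPEND 37: p_8 = 37·78409793040 + 2895251809 = 2904057594289, q_8 = 37·1599341471 + 59055076 = 59234689503 → 2904057594289/59234689503
APPEND 34: p_9 = 34·2904057594289 + 78409793040 = 98816367998866, q_9 = 34·59234689503 + 1599341471 = 2015578784573 → 98816367998866/2015578784573
APPEND 44: p_10 = 44·98816367998866 + 2904057594289 = 4350824249544393, q_10 = 44·2015578784573 + 59234689503 = 88744701210715 → 4350824249544393/88744701210715
APPEND 4: p_11 = 4·4350824249544393 + 98816367998866 = 17502113366176438, q_11 = 4·88744701210715 + 2015578784573 = 356994383627433 → 17502113366176438/356994383627433
APPEND 45: p_12 = 45·17502113366176438 + 4350824249544393 = 791945925727484103, q_12 = 45·356994383627433 + 88744701210715 = 16153491964445200 → 791945925727484103/16153491964445200
APPEND 44: p_13 = 44·791945925727484103 + 17502113366176438 = 34863122845375476970, q_13 = 44·16153491964445200 + 356994383627433 = 711110640819216233 → 34863122845375476970/711110640819216233
APPEND 4: p_14 = 4·34863122845375476970 + 791945925727484103 = 140244437307229391983, q_14 = 4·711110640819216233 + 16153491964445200 = 2860596055241310132 → 140244437307229391983/2860596055241310132
APPEND 30: p_15 = 30·140244437307229391983 + 34863122845375476970 = 4242196242062257236460, q_15 = 30·2860596055241310132 + 711110640819216233 = 86528992298058520193 → 4242196242062257236460/86528992298058520193
APPEND 37: p_16 = 37·4242196242062257236460 + 140244437307229391983 = 157101505393610747141003, q_16 = 37·86528992298058520193 + 2860596055241310132 = 3204433311083406557273 → 157101505393610747141003/3204433311083406557273
APPEND 26: p_17 = 26·157101505393610747141003 + 4242196242062257236460 = 4088881336475941682902538, q_17 = 26·3204433311083406557273 + 86528992298058520193 = 83401795080466629009291 → 4088881336475941682902538/83401795080466629009291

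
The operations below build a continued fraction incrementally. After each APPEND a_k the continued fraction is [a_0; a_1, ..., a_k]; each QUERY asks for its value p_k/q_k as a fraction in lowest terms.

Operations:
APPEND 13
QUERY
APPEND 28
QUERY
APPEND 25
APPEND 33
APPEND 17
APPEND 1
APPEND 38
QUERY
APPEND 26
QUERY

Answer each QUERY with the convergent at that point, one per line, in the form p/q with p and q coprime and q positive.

13/1
365/28
212001601/16263200
5517485306/423260799

APPEND 13: p_0 = 13·1 + 0 = 13, q_0 = 13·0 + 1 = 1 → 13/1
APPEND 28: p_1 = 28·13 + 1 = 365, q_1 = 28·1 + 0 = 28 → 365/28
APPEND 25: p_2 = 25·365 + 13 = 9138, q_2 = 25·28 + 1 = 701 → 9138/701
APPEND 33: p_3 = 33·9138 + 365 = 301919, q_3 = 33·701 + 28 = 23161 → 301919/23161
APPEND 17: p_4 = 17·301919 + 9138 = 5141761, q_4 = 17·23161 + 701 = 394438 → 5141761/394438
APPEND 1: p_5 = 1·5141761 + 301919 = 5443680, q_5 = 1·394438 + 23161 = 417599 → 5443680/417599
APPEND 38: p_6 = 38·5443680 + 5141761 = 212001601, q_6 = 38·417599 + 394438 = 16263200 → 212001601/16263200
APPEND 26: p_7 = 26·212001601 + 5443680 = 5517485306, q_7 = 26·16263200 + 417599 = 423260799 → 5517485306/423260799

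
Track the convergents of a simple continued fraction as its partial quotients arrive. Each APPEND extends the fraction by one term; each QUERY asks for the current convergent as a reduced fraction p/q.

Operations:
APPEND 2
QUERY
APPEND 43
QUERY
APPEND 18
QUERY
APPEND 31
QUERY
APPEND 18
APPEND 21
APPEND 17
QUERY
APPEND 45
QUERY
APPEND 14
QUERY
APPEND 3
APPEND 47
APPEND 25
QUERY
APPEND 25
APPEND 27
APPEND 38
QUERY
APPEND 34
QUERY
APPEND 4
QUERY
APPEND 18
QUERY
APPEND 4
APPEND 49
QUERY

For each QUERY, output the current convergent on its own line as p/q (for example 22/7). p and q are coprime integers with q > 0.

2/1
87/43
1568/775
48695/24068
315179739/155780798
14201576588/7019273957
199137251971/98425616196
724235710320451/357960880517820
18651999297374021549/9218940735401663557
634658340964918104528/313686352830157754155
2557285363157046439661/1263964352056032680177
46665794877791754018426/23065044689838745997341
9318468573719670817173311/4605748057148978562804850

APPEND 2: p_0 = 2·1 + 0 = 2, q_0 = 2·0 + 1 = 1 → 2/1
APPEND 43: p_1 = 43·2 + 1 = 87, q_1 = 43·1 + 0 = 43 → 87/43
APPEND 18: p_2 = 18·87 + 2 = 1568, q_2 = 18·43 + 1 = 775 → 1568/775
APPEND 31: p_3 = 31·1568 + 87 = 48695, q_3 = 31·775 + 43 = 24068 → 48695/24068
APPEND 18: p_4 = 18·48695 + 1568 = 878078, q_4 = 18·24068 + 775 = 433999 → 878078/433999
APPEND 21: p_5 = 21·878078 + 48695 = 18488333, q_5 = 21·433999 + 24068 = 9138047 → 18488333/9138047
APPEND 17: p_6 = 17·18488333 + 878078 = 315179739, q_6 = 17·9138047 + 433999 = 155780798 → 315179739/155780798
APPEND 45: p_7 = 45·315179739 + 18488333 = 14201576588, q_7 = 45·155780798 + 9138047 = 7019273957 → 14201576588/7019273957
APPEND 14: p_8 = 14·14201576588 + 315179739 = 199137251971, q_8 = 14·7019273957 + 155780798 = 98425616196 → 199137251971/98425616196
APPEND 3: p_9 = 3·199137251971 + 14201576588 = 611613332501, q_9 = 3·98425616196 + 7019273957 = 302296122545 → 611613332501/302296122545
APPEND 47: p_10 = 47·611613332501 + 199137251971 = 28944963879518, q_10 = 47·302296122545 + 98425616196 = 14306343375811 → 28944963879518/14306343375811
APPEND 25: p_11 = 25·28944963879518 + 611613332501 = 724235710320451, q_11 = 25·14306343375811 + 302296122545 = 357960880517820 → 724235710320451/357960880517820
APPEND 25: p_12 = 25·724235710320451 + 28944963879518 = 18134837721890793, q_12 = 25·357960880517820 + 14306343375811 = 8963328356321311 → 18134837721890793/8963328356321311
APPEND 27: p_13 = 27·18134837721890793 + 724235710320451 = 490364854201371862, q_13 = 27·8963328356321311 + 357960880517820 = 242367826501193217 → 490364854201371862/242367826501193217
APPEND 38: p_14 = 38·490364854201371862 + 18134837721890793 = 18651999297374021549, q_14 = 38·242367826501193217 + 8963328356321311 = 9218940735401663557 → 18651999297374021549/9218940735401663557
APPEND 34: p_15 = 34·18651999297374021549 + 490364854201371862 = 634658340964918104528, q_15 = 34·9218940735401663557 + 242367826501193217 = 313686352830157754155 → 634658340964918104528/313686352830157754155
APPEND 4: p_16 = 4·634658340964918104528 + 18651999297374021549 = 2557285363157046439661, q_16 = 4·313686352830157754155 + 9218940735401663557 = 1263964352056032680177 → 2557285363157046439661/1263964352056032680177
APPEND 18: p_17 = 18·2557285363157046439661 + 634658340964918104528 = 46665794877791754018426, q_17 = 18·1263964352056032680177 + 313686352830157754155 = 23065044689838745997341 → 46665794877791754018426/23065044689838745997341
APPEND 4: p_18 = 4·46665794877791754018426 + 2557285363157046439661 = 189220464874324062513365, q_18 = 4·23065044689838745997341 + 1263964352056032680177 = 93524143111411016669541 → 189220464874324062513365/93524143111411016669541
APPEND 49: p_19 = 49·189220464874324062513365 + 46665794877791754018426 = 9318468573719670817173311, q_19 = 49·93524143111411016669541 + 23065044689838745997341 = 4605748057148978562804850 → 9318468573719670817173311/4605748057148978562804850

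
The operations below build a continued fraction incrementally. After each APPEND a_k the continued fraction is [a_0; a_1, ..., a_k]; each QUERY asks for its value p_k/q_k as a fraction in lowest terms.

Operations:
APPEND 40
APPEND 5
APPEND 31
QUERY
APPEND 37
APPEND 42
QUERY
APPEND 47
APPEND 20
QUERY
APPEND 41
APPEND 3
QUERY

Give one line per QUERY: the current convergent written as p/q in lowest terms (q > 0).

APPEND 40: p_0 = 40·1 + 0 = 40, q_0 = 40·0 + 1 = 1 → 40/1
APPEND 5: p_1 = 5·40 + 1 = 201, q_1 = 5·1 + 0 = 5 → 201/5
APPEND 31: p_2 = 31·201 + 40 = 6271, q_2 = 31·5 + 1 = 156 → 6271/156
APPEND 37: p_3 = 37·6271 + 201 = 232228, q_3 = 37·156 + 5 = 5777 → 232228/5777
APPEND 42: p_4 = 42·232228 + 6271 = 9759847, q_4 = 42·5777 + 156 = 242790 → 9759847/242790
APPEND 47: p_5 = 47·9759847 + 232228 = 458945037, q_5 = 47·242790 + 5777 = 11416907 → 458945037/11416907
APPEND 20: p_6 = 20·458945037 + 9759847 = 9188660587, q_6 = 20·11416907 + 242790 = 228580930 → 9188660587/228580930
APPEND 41: p_7 = 41·9188660587 + 458945037 = 377194029104, q_7 = 41·228580930 + 11416907 = 9383235037 → 377194029104/9383235037
APPEND 3: p_8 = 3·377194029104 + 9188660587 = 1140770747899, q_8 = 3·9383235037 + 228580930 = 28378286041 → 1140770747899/28378286041

6271/156
9759847/242790
9188660587/228580930
1140770747899/28378286041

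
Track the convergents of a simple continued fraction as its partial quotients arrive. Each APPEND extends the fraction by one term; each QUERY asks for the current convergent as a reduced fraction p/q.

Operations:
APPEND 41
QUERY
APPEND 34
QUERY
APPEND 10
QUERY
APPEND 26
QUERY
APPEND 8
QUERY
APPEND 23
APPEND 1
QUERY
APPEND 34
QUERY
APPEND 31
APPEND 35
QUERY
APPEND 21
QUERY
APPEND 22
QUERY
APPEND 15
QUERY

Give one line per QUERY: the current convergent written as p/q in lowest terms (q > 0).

APPEND 41: p_0 = 41·1 + 0 = 41, q_0 = 41·0 + 1 = 1 → 41/1
APPEND 34: p_1 = 34·41 + 1 = 1395, q_1 = 34·1 + 0 = 34 → 1395/34
APPEND 10: p_2 = 10·1395 + 41 = 13991, q_2 = 10·34 + 1 = 341 → 13991/341
APPEND 26: p_3 = 26·13991 + 1395 = 365161, q_3 = 26·341 + 34 = 8900 → 365161/8900
APPEND 8: p_4 = 8·365161 + 13991 = 2935279, q_4 = 8·8900 + 341 = 71541 → 2935279/71541
APPEND 23: p_5 = 23·2935279 + 365161 = 67876578, q_5 = 23·71541 + 8900 = 1654343 → 67876578/1654343
APPEND 1: p_6 = 1·67876578 + 2935279 = 70811857, q_6 = 1·1654343 + 71541 = 1725884 → 70811857/1725884
APPEND 34: p_7 = 34·70811857 + 67876578 = 2475479716, q_7 = 34·1725884 + 1654343 = 60334399 → 2475479716/60334399
APPEND 31: p_8 = 31·2475479716 + 70811857 = 76810683053, q_8 = 31·60334399 + 1725884 = 1872092253 → 76810683053/1872092253
APPEND 35: p_9 = 35·76810683053 + 2475479716 = 2690849386571, q_9 = 35·1872092253 + 60334399 = 65583563254 → 2690849386571/65583563254
APPEND 21: p_10 = 21·2690849386571 + 76810683053 = 56584647801044, q_10 = 21·65583563254 + 1872092253 = 1379126920587 → 56584647801044/1379126920587
APPEND 22: p_11 = 22·56584647801044 + 2690849386571 = 1247553101009539, q_11 = 22·1379126920587 + 65583563254 = 30406375816168 → 1247553101009539/30406375816168
APPEND 15: p_12 = 15·1247553101009539 + 56584647801044 = 18769881162944129, q_12 = 15·30406375816168 + 1379126920587 = 457474764163107 → 18769881162944129/457474764163107

41/1
1395/34
13991/341
365161/8900
2935279/71541
70811857/1725884
2475479716/60334399
2690849386571/65583563254
56584647801044/1379126920587
1247553101009539/30406375816168
18769881162944129/457474764163107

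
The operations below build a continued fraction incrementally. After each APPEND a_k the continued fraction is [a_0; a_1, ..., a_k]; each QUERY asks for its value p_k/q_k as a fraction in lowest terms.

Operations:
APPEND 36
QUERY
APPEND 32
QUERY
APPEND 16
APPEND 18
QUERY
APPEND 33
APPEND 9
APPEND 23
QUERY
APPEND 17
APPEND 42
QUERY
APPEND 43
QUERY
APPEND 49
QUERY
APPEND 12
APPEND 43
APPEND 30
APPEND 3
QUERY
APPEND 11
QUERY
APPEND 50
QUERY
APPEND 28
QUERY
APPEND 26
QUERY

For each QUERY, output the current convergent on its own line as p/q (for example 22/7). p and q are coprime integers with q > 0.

36/1
1153/32
333865/9266
2303172927/63921646
1650954284097/45820144060
71030287814056/1971355628447
3482135057172841/96642245937963
164227519503948716099/4557926694138110381
1860644115002440661387/51639819597084600954
93196433269625981785449/2586548906548368158081
2611360775664529930653959/72475009202951393027222
67988576600547404178788383/1886936788183284586865853

APPEND 36: p_0 = 36·1 + 0 = 36, q_0 = 36·0 + 1 = 1 → 36/1
APPEND 32: p_1 = 32·36 + 1 = 1153, q_1 = 32·1 + 0 = 32 → 1153/32
APPEND 16: p_2 = 16·1153 + 36 = 18484, q_2 = 16·32 + 1 = 513 → 18484/513
APPEND 18: p_3 = 18·18484 + 1153 = 333865, q_3 = 18·513 + 32 = 9266 → 333865/9266
APPEND 33: p_4 = 33·333865 + 18484 = 11036029, q_4 = 33·9266 + 513 = 306291 → 11036029/306291
APPEND 9: p_5 = 9·11036029 + 333865 = 99658126, q_5 = 9·306291 + 9266 = 2765885 → 99658126/2765885
APPEND 23: p_6 = 23·99658126 + 11036029 = 2303172927, q_6 = 23·2765885 + 306291 = 63921646 → 2303172927/63921646
APPEND 17: p_7 = 17·2303172927 + 99658126 = 39253597885, q_7 = 17·63921646 + 2765885 = 1089433867 → 39253597885/1089433867
APPEND 42: p_8 = 42·39253597885 + 2303172927 = 1650954284097, q_8 = 42·1089433867 + 63921646 = 45820144060 → 1650954284097/45820144060
APPEND 43: p_9 = 43·1650954284097 + 39253597885 = 71030287814056, q_9 = 43·45820144060 + 1089433867 = 1971355628447 → 71030287814056/1971355628447
APPEND 49: p_10 = 49·71030287814056 + 1650954284097 = 3482135057172841, q_10 = 49·1971355628447 + 45820144060 = 96642245937963 → 3482135057172841/96642245937963
APPEND 12: p_11 = 12·3482135057172841 + 71030287814056 = 41856650973888148, q_11 = 12·96642245937963 + 1971355628447 = 1161678306884003 → 41856650973888148/1161678306884003
APPEND 43: p_12 = 43·41856650973888148 + 3482135057172841 = 1803318126934363205, q_12 = 43·1161678306884003 + 96642245937963 = 50048809441950092 → 1803318126934363205/50048809441950092
APPEND 30: p_13 = 30·1803318126934363205 + 41856650973888148 = 54141400459004784298, q_13 = 30·50048809441950092 + 1161678306884003 = 1502625961565386763 → 54141400459004784298/1502625961565386763
APPEND 3: p_14 = 3·54141400459004784298 + 1803318126934363205 = 164227519503948716099, q_14 = 3·1502625961565386763 + 50048809441950092 = 4557926694138110381 → 164227519503948716099/4557926694138110381
APPEND 11: p_15 = 11·164227519503948716099 + 54141400459004784298 = 1860644115002440661387, q_15 = 11·4557926694138110381 + 1502625961565386763 = 51639819597084600954 → 1860644115002440661387/51639819597084600954
APPEND 50: p_16 = 50·1860644115002440661387 + 164227519503948716099 = 93196433269625981785449, q_16 = 50·51639819597084600954 + 4557926694138110381 = 2586548906548368158081 → 93196433269625981785449/2586548906548368158081
APPEND 28: p_17 = 28·93196433269625981785449 + 1860644115002440661387 = 2611360775664529930653959, q_17 = 28·2586548906548368158081 + 51639819597084600954 = 72475009202951393027222 → 2611360775664529930653959/72475009202951393027222
APPEND 26: p_18 = 26·2611360775664529930653959 + 93196433269625981785449 = 67988576600547404178788383, q_18 = 26·72475009202951393027222 + 2586548906548368158081 = 1886936788183284586865853 → 67988576600547404178788383/1886936788183284586865853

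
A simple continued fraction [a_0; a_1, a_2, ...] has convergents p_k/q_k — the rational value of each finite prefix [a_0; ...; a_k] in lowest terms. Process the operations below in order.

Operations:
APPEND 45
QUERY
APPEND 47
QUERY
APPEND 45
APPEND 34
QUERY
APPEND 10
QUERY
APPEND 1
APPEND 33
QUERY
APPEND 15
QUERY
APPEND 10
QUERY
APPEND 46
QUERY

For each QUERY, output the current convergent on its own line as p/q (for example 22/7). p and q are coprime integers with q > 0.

APPEND 45: p_0 = 45·1 + 0 = 45, q_0 = 45·0 + 1 = 1 → 45/1
APPEND 47: p_1 = 47·45 + 1 = 2116, q_1 = 47·1 + 0 = 47 → 2116/47
APPEND 45: p_2 = 45·2116 + 45 = 95265, q_2 = 45·47 + 1 = 2116 → 95265/2116
APPEND 34: p_3 = 34·95265 + 2116 = 3241126, q_3 = 34·2116 + 47 = 71991 → 3241126/71991
APPEND 10: p_4 = 10·3241126 + 95265 = 32506525, q_4 = 10·71991 + 2116 = 722026 → 32506525/722026
APPEND 1: p_5 = 1·32506525 + 3241126 = 35747651, q_5 = 1·722026 + 71991 = 794017 → 35747651/794017
APPEND 33: p_6 = 33·35747651 + 32506525 = 1212179008, q_6 = 33·794017 + 722026 = 26924587 → 1212179008/26924587
APPEND 15: p_7 = 15·1212179008 + 35747651 = 18218432771, q_7 = 15·26924587 + 794017 = 404662822 → 18218432771/404662822
APPEND 10: p_8 = 10·18218432771 + 1212179008 = 183396506718, q_8 = 10·404662822 + 26924587 = 4073552807 → 183396506718/4073552807
APPEND 46: p_9 = 46·183396506718 + 18218432771 = 8454457741799, q_9 = 46·4073552807 + 404662822 = 187788091944 → 8454457741799/187788091944

45/1
2116/47
3241126/71991
32506525/722026
1212179008/26924587
18218432771/404662822
183396506718/4073552807
8454457741799/187788091944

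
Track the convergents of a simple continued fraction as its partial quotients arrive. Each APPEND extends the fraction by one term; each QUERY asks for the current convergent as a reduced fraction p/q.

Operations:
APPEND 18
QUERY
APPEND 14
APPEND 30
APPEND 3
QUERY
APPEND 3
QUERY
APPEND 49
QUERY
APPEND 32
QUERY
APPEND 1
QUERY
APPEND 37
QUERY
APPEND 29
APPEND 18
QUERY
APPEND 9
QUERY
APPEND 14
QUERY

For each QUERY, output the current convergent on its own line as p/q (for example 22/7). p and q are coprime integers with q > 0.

APPEND 18: p_0 = 18·1 + 0 = 18, q_0 = 18·0 + 1 = 1 → 18/1
APPEND 14: p_1 = 14·18 + 1 = 253, q_1 = 14·1 + 0 = 14 → 253/14
APPEND 30: p_2 = 30·253 + 18 = 7608, q_2 = 30·14 + 1 = 421 → 7608/421
APPEND 3: p_3 = 3·7608 + 253 = 23077, q_3 = 3·421 + 14 = 1277 → 23077/1277
APPEND 3: p_4 = 3·23077 + 7608 = 76839, q_4 = 3·1277 + 421 = 4252 → 76839/4252
APPEND 49: p_5 = 49·76839 + 23077 = 3788188, q_5 = 49·4252 + 1277 = 209625 → 3788188/209625
APPEND 32: p_6 = 32·3788188 + 76839 = 121298855, q_6 = 32·209625 + 4252 = 6712252 → 121298855/6712252
APPEND 1: p_7 = 1·121298855 + 3788188 = 125087043, q_7 = 1·6712252 + 209625 = 6921877 → 125087043/6921877
APPEND 37: p_8 = 37·125087043 + 121298855 = 4749519446, q_8 = 37·6921877 + 6712252 = 262821701 → 4749519446/262821701
APPEND 29: p_9 = 29·4749519446 + 125087043 = 137861150977, q_9 = 29·262821701 + 6921877 = 7628751206 → 137861150977/7628751206
APPEND 18: p_10 = 18·137861150977 + 4749519446 = 2486250237032, q_10 = 18·7628751206 + 262821701 = 137580343409 → 2486250237032/137580343409
APPEND 9: p_11 = 9·2486250237032 + 137861150977 = 22514113284265, q_11 = 9·137580343409 + 7628751206 = 1245851841887 → 22514113284265/1245851841887
APPEND 14: p_12 = 14·22514113284265 + 2486250237032 = 317683836216742, q_12 = 14·1245851841887 + 137580343409 = 17579506129827 → 317683836216742/17579506129827

18/1
23077/1277
76839/4252
3788188/209625
121298855/6712252
125087043/6921877
4749519446/262821701
2486250237032/137580343409
22514113284265/1245851841887
317683836216742/17579506129827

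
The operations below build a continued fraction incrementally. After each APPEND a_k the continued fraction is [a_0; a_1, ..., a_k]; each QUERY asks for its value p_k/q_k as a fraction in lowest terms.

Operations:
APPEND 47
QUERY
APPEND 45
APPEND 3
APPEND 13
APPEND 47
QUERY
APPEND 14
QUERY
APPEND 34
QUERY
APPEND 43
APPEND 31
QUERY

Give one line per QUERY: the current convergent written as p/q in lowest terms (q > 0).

APPEND 47: p_0 = 47·1 + 0 = 47, q_0 = 47·0 + 1 = 1 → 47/1
APPEND 45: p_1 = 45·47 + 1 = 2116, q_1 = 45·1 + 0 = 45 → 2116/45
APPEND 3: p_2 = 3·2116 + 47 = 6395, q_2 = 3·45 + 1 = 136 → 6395/136
APPEND 13: p_3 = 13·6395 + 2116 = 85251, q_3 = 13·136 + 45 = 1813 → 85251/1813
APPEND 47: p_4 = 47·85251 + 6395 = 4013192, q_4 = 47·1813 + 136 = 85347 → 4013192/85347
APPEND 14: p_5 = 14·4013192 + 85251 = 56269939, q_5 = 14·85347 + 1813 = 1196671 → 56269939/1196671
APPEND 34: p_6 = 34·56269939 + 4013192 = 1917191118, q_6 = 34·1196671 + 85347 = 40772161 → 1917191118/40772161
APPEND 43: p_7 = 43·1917191118 + 56269939 = 82495488013, q_7 = 43·40772161 + 1196671 = 1754399594 → 82495488013/1754399594
APPEND 31: p_8 = 31·82495488013 + 1917191118 = 2559277319521, q_8 = 31·1754399594 + 40772161 = 54427159575 → 2559277319521/54427159575

47/1
4013192/85347
56269939/1196671
1917191118/40772161
2559277319521/54427159575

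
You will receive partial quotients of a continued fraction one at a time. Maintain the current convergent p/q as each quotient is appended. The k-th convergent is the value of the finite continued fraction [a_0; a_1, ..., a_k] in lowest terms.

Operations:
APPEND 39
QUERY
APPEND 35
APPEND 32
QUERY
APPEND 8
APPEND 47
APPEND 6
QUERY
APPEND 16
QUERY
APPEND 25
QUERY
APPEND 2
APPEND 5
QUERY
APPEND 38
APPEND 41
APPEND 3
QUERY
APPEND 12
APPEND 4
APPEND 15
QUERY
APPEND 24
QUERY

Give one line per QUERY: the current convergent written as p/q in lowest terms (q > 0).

39/1
43751/1121
99701348/2554575
1611779897/41297462
40394198773/1034991125
452395085988/11591389685
2143260452436352/54915201049063
1644243961096112699/42129265061863588
39569709477861407844/1013865836492078627

APPEND 39: p_0 = 39·1 + 0 = 39, q_0 = 39·0 + 1 = 1 → 39/1
APPEND 35: p_1 = 35·39 + 1 = 1366, q_1 = 35·1 + 0 = 35 → 1366/35
APPEND 32: p_2 = 32·1366 + 39 = 43751, q_2 = 32·35 + 1 = 1121 → 43751/1121
APPEND 8: p_3 = 8·43751 + 1366 = 351374, q_3 = 8·1121 + 35 = 9003 → 351374/9003
APPEND 47: p_4 = 47·351374 + 43751 = 16558329, q_4 = 47·9003 + 1121 = 424262 → 16558329/424262
APPEND 6: p_5 = 6·16558329 + 351374 = 99701348, q_5 = 6·424262 + 9003 = 2554575 → 99701348/2554575
APPEND 16: p_6 = 16·99701348 + 16558329 = 1611779897, q_6 = 16·2554575 + 424262 = 41297462 → 1611779897/41297462
APPEND 25: p_7 = 25·1611779897 + 99701348 = 40394198773, q_7 = 25·41297462 + 2554575 = 1034991125 → 40394198773/1034991125
APPEND 2: p_8 = 2·40394198773 + 1611779897 = 82400177443, q_8 = 2·1034991125 + 41297462 = 2111279712 → 82400177443/2111279712
APPEND 5: p_9 = 5·82400177443 + 40394198773 = 452395085988, q_9 = 5·2111279712 + 1034991125 = 11591389685 → 452395085988/11591389685
APPEND 38: p_10 = 38·452395085988 + 82400177443 = 17273413444987, q_10 = 38·11591389685 + 2111279712 = 442584087742 → 17273413444987/442584087742
APPEND 41: p_11 = 41·17273413444987 + 452395085988 = 708662346330455, q_11 = 41·442584087742 + 11591389685 = 18157538987107 → 708662346330455/18157538987107
APPEND 3: p_12 = 3·708662346330455 + 17273413444987 = 2143260452436352, q_12 = 3·18157538987107 + 442584087742 = 54915201049063 → 2143260452436352/54915201049063
APPEND 12: p_13 = 12·2143260452436352 + 708662346330455 = 26427787775566679, q_13 = 12·54915201049063 + 18157538987107 = 677139951575863 → 26427787775566679/677139951575863
APPEND 4: p_14 = 4·26427787775566679 + 2143260452436352 = 107854411554703068, q_14 = 4·677139951575863 + 54915201049063 = 2763475007352515 → 107854411554703068/2763475007352515
APPEND 15: p_15 = 15·107854411554703068 + 26427787775566679 = 1644243961096112699, q_15 = 15·2763475007352515 + 677139951575863 = 42129265061863588 → 1644243961096112699/42129265061863588
APPEND 24: p_16 = 24·1644243961096112699 + 107854411554703068 = 39569709477861407844, q_16 = 24·42129265061863588 + 2763475007352515 = 1013865836492078627 → 39569709477861407844/1013865836492078627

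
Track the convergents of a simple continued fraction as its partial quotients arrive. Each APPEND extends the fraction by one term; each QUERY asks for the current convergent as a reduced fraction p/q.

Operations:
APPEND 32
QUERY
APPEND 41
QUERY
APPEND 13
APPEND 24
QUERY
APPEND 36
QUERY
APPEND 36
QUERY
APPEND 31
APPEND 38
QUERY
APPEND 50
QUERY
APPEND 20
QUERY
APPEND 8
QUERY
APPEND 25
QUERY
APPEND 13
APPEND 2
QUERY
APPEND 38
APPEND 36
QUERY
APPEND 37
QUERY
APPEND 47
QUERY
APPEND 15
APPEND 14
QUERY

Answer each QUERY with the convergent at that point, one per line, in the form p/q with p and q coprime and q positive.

32/1
1313/41
411737/12857
14839633/463386
534638525/16694753
630902727029/19700722455
31561724985358/985554123479
631865402434189/19730783192035
5086484944458870/158831819659759
127793989013905939/3990526274686010
3460610673264378093/108061873055841788
4797566712015442108089/149809988455508211776
177643137958497529602904/5547127959703316401545
8354025050761399333444577/260864824094511379084391
1765186289642074224771246403/55120137675377747416428131

APPEND 32: p_0 = 32·1 + 0 = 32, q_0 = 32·0 + 1 = 1 → 32/1
APPEND 41: p_1 = 41·32 + 1 = 1313, q_1 = 41·1 + 0 = 41 → 1313/41
APPEND 13: p_2 = 13·1313 + 32 = 17101, q_2 = 13·41 + 1 = 534 → 17101/534
APPEND 24: p_3 = 24·17101 + 1313 = 411737, q_3 = 24·534 + 41 = 12857 → 411737/12857
APPEND 36: p_4 = 36·411737 + 17101 = 14839633, q_4 = 36·12857 + 534 = 463386 → 14839633/463386
APPEND 36: p_5 = 36·14839633 + 411737 = 534638525, q_5 = 36·463386 + 12857 = 16694753 → 534638525/16694753
APPEND 31: p_6 = 31·534638525 + 14839633 = 16588633908, q_6 = 31·16694753 + 463386 = 518000729 → 16588633908/518000729
APPEND 38: p_7 = 38·16588633908 + 534638525 = 630902727029, q_7 = 38·518000729 + 16694753 = 19700722455 → 630902727029/19700722455
APPEND 50: p_8 = 50·630902727029 + 16588633908 = 31561724985358, q_8 = 50·19700722455 + 518000729 = 985554123479 → 31561724985358/985554123479
APPEND 20: p_9 = 20·31561724985358 + 630902727029 = 631865402434189, q_9 = 20·985554123479 + 19700722455 = 19730783192035 → 631865402434189/19730783192035
APPEND 8: p_10 = 8·631865402434189 + 31561724985358 = 5086484944458870, q_10 = 8·19730783192035 + 985554123479 = 158831819659759 → 5086484944458870/158831819659759
APPEND 25: p_11 = 25·5086484944458870 + 631865402434189 = 127793989013905939, q_11 = 25·158831819659759 + 19730783192035 = 3990526274686010 → 127793989013905939/3990526274686010
APPEND 13: p_12 = 13·127793989013905939 + 5086484944458870 = 1666408342125236077, q_12 = 13·3990526274686010 + 158831819659759 = 52035673390577889 → 1666408342125236077/52035673390577889
APPEND 2: p_13 = 2·1666408342125236077 + 127793989013905939 = 3460610673264378093, q_13 = 2·52035673390577889 + 3990526274686010 = 108061873055841788 → 3460610673264378093/108061873055841788
APPEND 38: p_14 = 38·3460610673264378093 + 1666408342125236077 = 133169613926171603611, q_14 = 38·108061873055841788 + 52035673390577889 = 4158386849512565833 → 133169613926171603611/4158386849512565833
APPEND 36: p_15 = 36·133169613926171603611 + 3460610673264378093 = 4797566712015442108089, q_15 = 36·4158386849512565833 + 108061873055841788 = 149809988455508211776 → 4797566712015442108089/149809988455508211776
APPEND 37: p_16 = 37·4797566712015442108089 + 133169613926171603611 = 177643137958497529602904, q_16 = 37·149809988455508211776 + 4158386849512565833 = 5547127959703316401545 → 177643137958497529602904/5547127959703316401545
APPEND 47: p_17 = 47·177643137958497529602904 + 4797566712015442108089 = 8354025050761399333444577, q_17 = 47·5547127959703316401545 + 149809988455508211776 = 260864824094511379084391 → 8354025050761399333444577/260864824094511379084391
APPEND 15: p_18 = 15·8354025050761399333444577 + 177643137958497529602904 = 125488018899379487531271559, q_18 = 15·260864824094511379084391 + 5547127959703316401545 = 3918519489377374002667410 → 125488018899379487531271559/3918519489377374002667410
APPEND 14: p_19 = 14·125488018899379487531271559 + 8354025050761399333444577 = 1765186289642074224771246403, q_19 = 14·3918519489377374002667410 + 260864824094511379084391 = 55120137675377747416428131 → 1765186289642074224771246403/55120137675377747416428131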